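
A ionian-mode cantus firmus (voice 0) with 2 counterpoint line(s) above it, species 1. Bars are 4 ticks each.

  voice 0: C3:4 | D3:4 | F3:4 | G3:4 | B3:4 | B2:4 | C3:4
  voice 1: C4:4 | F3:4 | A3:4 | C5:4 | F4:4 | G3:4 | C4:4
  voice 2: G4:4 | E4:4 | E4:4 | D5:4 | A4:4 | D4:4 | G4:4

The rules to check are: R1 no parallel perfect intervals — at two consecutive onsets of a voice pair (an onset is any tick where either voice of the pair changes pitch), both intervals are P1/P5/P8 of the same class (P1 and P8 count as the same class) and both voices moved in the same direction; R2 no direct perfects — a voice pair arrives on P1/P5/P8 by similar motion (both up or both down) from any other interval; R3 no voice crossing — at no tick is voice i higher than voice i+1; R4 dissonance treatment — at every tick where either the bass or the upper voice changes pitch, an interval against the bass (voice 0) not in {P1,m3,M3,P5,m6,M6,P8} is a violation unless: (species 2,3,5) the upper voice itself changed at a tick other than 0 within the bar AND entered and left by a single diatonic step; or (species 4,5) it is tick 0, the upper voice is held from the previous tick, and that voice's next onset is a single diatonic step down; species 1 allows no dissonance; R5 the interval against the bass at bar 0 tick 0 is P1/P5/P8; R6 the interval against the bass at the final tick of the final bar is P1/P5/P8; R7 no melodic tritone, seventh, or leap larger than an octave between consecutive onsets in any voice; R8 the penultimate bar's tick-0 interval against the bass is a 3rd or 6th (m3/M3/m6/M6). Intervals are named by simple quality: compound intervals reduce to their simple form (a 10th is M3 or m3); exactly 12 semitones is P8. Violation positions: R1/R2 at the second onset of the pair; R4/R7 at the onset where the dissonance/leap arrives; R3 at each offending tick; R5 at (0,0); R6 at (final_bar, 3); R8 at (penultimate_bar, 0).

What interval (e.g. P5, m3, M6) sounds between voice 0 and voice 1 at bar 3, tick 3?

voice 0=G3 voice 1=C5 -> P4

P4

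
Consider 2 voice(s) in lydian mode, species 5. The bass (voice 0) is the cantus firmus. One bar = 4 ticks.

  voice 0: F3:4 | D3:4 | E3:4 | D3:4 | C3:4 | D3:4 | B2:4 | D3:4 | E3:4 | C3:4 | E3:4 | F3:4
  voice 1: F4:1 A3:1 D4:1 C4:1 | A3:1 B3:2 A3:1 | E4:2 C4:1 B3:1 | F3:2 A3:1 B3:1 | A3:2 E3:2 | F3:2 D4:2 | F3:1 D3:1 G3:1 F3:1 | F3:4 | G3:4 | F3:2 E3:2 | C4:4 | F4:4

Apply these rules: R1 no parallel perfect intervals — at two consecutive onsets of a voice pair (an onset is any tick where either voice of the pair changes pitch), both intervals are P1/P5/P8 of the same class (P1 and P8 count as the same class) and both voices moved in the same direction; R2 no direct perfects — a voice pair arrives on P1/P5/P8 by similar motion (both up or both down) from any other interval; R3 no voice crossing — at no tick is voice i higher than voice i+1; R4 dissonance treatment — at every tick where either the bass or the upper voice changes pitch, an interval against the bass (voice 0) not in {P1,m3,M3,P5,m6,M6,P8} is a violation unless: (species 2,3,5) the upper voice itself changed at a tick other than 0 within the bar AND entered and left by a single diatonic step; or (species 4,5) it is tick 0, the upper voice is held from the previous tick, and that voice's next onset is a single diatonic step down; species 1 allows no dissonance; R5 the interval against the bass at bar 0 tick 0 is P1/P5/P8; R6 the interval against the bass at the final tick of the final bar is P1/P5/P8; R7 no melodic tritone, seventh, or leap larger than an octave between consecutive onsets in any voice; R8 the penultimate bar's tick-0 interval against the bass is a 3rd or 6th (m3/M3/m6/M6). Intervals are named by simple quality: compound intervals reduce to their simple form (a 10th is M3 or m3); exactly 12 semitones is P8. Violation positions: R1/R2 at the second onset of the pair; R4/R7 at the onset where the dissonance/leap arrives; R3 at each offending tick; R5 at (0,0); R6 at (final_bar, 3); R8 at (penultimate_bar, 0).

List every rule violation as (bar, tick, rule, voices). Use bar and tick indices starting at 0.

bar 0: v0=F3 v1=F4 downbeat P8
bar 1: v0=D3 v1=A3 downbeat P5
bar 2: v0=E3 v1=E4 downbeat P8
bar 3: v0=D3 v1=F3 downbeat m3
bar 4: v0=C3 v1=A3 downbeat M6
bar 5: v0=D3 v1=F3 downbeat m3
bar 6: v0=B2 v1=F3 downbeat TT
bar 7: v0=D3 v1=F3 downbeat m3
bar 8: v0=E3 v1=G3 downbeat m3
bar 9: v0=C3 v1=F3 downbeat P4
bar 10: v0=E3 v1=C4 downbeat m6
bar 11: v0=F3 v1=F4 downbeat P8
  -> R1 @ bar 1 tick 0 v(0, 1): F3/C4 P5 -> D3/A3 P5 similar
  -> R2 @ bar 2 tick 0 v(0, 1): D3/A3 P5 -> E3/E4 P8 similar
  -> R7 @ bar 3 tick 0 v(1,): B3->F3 leap 6st
  -> R4 @ bar 6 tick 0 v(0, 1): B2/F3 TT untreated
  -> R4 @ bar 9 tick 0 v(0, 1): C3/F3 P4 untreated
  -> R2 @ bar 11 tick 0 v(0, 1): E3/C4 m6 -> F3/F4 P8 similar

(1, 0, R1, (0, 1))
(2, 0, R2, (0, 1))
(3, 0, R7, (1,))
(6, 0, R4, (0, 1))
(9, 0, R4, (0, 1))
(11, 0, R2, (0, 1))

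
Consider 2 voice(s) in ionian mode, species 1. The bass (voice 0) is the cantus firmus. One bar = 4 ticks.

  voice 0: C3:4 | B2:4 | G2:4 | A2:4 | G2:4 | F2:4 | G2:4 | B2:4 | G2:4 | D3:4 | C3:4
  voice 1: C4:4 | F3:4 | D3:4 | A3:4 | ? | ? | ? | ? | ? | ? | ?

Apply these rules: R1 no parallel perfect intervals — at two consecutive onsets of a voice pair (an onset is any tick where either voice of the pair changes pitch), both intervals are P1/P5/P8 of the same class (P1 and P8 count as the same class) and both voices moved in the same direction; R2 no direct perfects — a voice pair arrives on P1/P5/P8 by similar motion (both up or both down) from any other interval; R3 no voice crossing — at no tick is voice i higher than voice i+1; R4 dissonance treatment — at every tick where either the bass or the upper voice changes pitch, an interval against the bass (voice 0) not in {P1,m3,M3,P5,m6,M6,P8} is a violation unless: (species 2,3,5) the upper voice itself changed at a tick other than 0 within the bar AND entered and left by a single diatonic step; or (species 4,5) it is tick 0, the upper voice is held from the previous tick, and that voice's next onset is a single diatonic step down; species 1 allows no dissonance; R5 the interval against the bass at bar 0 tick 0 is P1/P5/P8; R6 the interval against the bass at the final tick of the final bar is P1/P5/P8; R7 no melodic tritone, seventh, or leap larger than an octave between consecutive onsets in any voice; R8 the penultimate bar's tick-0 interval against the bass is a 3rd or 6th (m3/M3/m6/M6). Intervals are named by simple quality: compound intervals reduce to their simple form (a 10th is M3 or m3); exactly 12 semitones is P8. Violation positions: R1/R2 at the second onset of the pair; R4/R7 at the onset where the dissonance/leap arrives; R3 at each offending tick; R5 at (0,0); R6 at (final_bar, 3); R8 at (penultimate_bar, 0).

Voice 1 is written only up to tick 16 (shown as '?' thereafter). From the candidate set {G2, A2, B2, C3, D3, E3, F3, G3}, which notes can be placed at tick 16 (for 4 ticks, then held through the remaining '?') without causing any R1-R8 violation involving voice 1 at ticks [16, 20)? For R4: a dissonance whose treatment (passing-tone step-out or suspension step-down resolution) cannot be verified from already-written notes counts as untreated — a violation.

G2: violates R1,R7
A2: violates R4
B2: violates R7
C3: violates R4
D3: violates R2
E3: legal
F3: violates R4
G3: violates R1

{E3}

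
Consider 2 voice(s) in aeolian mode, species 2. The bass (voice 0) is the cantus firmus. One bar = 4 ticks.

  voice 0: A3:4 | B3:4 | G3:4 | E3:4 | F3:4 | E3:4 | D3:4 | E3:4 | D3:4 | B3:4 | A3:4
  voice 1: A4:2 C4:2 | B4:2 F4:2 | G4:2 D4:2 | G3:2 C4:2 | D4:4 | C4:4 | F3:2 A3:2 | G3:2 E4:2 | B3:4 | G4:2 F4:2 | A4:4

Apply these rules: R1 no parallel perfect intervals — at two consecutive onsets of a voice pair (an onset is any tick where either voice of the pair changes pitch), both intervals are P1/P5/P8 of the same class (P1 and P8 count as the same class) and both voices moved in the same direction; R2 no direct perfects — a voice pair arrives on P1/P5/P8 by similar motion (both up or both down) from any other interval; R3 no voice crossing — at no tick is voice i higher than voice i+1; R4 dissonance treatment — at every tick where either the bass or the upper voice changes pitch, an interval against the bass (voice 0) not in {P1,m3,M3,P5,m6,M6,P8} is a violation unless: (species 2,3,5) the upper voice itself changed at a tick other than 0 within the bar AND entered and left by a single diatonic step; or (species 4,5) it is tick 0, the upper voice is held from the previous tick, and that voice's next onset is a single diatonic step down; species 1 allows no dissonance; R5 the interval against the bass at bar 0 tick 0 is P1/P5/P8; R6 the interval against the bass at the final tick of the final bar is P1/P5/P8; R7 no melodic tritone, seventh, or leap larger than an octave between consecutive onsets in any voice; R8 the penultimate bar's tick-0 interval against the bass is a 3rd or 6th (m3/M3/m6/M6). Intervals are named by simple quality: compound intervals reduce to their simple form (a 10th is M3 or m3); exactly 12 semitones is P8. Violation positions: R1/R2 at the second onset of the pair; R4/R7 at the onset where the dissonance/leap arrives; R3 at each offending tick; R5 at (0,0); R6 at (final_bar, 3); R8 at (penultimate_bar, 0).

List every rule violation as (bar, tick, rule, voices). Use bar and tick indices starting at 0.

(1, 0, R2, (0, 1))
(1, 0, R7, (1,))
(1, 2, R4, (0, 1))
(1, 2, R7, (1,))
(9, 2, R4, (0, 1))

bar 0: v0=A3 v1=A4 downbeat P8
bar 1: v0=B3 v1=B4 downbeat P8
bar 2: v0=G3 v1=G4 downbeat P8
bar 3: v0=E3 v1=G3 downbeat m3
bar 4: v0=F3 v1=D4 downbeat M6
bar 5: v0=E3 v1=C4 downbeat m6
bar 6: v0=D3 v1=F3 downbeat m3
bar 7: v0=E3 v1=G3 downbeat m3
bar 8: v0=D3 v1=B3 downbeat M6
bar 9: v0=B3 v1=G4 downbeat m6
bar 10: v0=A3 v1=A4 downbeat P8
  -> R2 @ bar 1 tick 0 v(0, 1): A3/C4 m3 -> B3/B4 P8 similar
  -> R7 @ bar 1 tick 0 v(1,): C4->B4 leap 11st
  -> R4 @ bar 1 tick 2 v(0, 1): B3/F4 TT untreated
  -> R7 @ bar 1 tick 2 v(1,): B4->F4 leap 6st
  -> R4 @ bar 9 tick 2 v(0, 1): B3/F4 TT untreated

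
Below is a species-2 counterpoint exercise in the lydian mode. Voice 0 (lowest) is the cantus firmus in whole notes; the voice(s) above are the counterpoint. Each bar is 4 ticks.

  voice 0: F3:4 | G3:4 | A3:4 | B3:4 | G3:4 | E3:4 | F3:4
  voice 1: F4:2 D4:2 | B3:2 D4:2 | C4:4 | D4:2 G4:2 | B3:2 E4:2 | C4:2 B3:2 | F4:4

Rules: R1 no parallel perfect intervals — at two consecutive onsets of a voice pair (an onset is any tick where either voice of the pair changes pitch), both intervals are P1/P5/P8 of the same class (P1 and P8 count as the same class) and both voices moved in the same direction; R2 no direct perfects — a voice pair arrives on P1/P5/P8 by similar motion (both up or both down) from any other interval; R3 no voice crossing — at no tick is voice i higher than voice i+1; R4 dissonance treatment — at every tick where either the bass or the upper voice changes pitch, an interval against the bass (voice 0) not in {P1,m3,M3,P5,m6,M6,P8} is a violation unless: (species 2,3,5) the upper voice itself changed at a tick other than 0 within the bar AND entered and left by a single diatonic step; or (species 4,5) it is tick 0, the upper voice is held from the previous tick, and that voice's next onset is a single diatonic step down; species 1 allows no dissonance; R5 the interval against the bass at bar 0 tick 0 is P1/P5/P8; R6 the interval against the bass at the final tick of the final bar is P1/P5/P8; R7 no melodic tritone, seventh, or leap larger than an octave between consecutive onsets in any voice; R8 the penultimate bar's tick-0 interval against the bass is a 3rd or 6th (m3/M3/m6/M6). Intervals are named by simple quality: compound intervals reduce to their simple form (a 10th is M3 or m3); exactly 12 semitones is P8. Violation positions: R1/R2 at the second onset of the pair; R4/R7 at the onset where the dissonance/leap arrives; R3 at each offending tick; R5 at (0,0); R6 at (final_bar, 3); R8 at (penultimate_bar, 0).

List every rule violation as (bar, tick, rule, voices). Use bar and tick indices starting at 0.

(6, 0, R2, (0, 1))
(6, 0, R7, (1,))

bar 0: v0=F3 v1=F4 downbeat P8
bar 1: v0=G3 v1=B3 downbeat M3
bar 2: v0=A3 v1=C4 downbeat m3
bar 3: v0=B3 v1=D4 downbeat m3
bar 4: v0=G3 v1=B3 downbeat M3
bar 5: v0=E3 v1=C4 downbeat m6
bar 6: v0=F3 v1=F4 downbeat P8
  -> R2 @ bar 6 tick 0 v(0, 1): E3/B3 P5 -> F3/F4 P8 similar
  -> R7 @ bar 6 tick 0 v(1,): B3->F4 leap 6st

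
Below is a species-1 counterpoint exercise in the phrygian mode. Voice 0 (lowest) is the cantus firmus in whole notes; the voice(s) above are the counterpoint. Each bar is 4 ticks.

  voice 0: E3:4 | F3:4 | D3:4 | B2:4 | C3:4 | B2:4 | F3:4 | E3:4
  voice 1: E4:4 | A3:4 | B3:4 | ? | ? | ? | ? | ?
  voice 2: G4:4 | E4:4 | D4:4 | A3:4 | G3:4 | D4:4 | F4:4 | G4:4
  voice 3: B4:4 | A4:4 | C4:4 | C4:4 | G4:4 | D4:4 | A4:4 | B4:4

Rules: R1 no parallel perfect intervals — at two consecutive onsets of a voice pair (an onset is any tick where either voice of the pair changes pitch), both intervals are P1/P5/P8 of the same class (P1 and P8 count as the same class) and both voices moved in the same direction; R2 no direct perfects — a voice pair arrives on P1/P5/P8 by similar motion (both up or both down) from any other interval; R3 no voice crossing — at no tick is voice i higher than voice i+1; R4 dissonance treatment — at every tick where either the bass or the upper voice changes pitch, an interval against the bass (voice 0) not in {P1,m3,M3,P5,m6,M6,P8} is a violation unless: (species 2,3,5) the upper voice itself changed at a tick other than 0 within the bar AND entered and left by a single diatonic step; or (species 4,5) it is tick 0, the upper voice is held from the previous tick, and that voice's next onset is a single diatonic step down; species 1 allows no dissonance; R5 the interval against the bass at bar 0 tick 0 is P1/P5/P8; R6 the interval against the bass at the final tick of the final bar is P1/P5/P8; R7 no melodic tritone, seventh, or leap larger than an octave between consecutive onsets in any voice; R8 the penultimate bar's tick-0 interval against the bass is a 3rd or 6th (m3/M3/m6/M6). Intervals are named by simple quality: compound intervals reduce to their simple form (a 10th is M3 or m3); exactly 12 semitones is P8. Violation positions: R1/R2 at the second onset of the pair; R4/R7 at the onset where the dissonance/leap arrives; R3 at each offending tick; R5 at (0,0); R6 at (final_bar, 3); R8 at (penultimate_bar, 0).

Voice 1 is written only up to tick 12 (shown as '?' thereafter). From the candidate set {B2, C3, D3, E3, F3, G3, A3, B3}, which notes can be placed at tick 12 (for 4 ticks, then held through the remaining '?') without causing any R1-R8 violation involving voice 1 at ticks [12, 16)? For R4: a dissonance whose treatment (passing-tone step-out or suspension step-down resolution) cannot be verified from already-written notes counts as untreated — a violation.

{G3}

B2: violates R2
C3: violates R4,R7
D3: violates R2
E3: violates R4
F3: violates R4,R7
G3: legal
A3: violates R2,R4
B3: violates R3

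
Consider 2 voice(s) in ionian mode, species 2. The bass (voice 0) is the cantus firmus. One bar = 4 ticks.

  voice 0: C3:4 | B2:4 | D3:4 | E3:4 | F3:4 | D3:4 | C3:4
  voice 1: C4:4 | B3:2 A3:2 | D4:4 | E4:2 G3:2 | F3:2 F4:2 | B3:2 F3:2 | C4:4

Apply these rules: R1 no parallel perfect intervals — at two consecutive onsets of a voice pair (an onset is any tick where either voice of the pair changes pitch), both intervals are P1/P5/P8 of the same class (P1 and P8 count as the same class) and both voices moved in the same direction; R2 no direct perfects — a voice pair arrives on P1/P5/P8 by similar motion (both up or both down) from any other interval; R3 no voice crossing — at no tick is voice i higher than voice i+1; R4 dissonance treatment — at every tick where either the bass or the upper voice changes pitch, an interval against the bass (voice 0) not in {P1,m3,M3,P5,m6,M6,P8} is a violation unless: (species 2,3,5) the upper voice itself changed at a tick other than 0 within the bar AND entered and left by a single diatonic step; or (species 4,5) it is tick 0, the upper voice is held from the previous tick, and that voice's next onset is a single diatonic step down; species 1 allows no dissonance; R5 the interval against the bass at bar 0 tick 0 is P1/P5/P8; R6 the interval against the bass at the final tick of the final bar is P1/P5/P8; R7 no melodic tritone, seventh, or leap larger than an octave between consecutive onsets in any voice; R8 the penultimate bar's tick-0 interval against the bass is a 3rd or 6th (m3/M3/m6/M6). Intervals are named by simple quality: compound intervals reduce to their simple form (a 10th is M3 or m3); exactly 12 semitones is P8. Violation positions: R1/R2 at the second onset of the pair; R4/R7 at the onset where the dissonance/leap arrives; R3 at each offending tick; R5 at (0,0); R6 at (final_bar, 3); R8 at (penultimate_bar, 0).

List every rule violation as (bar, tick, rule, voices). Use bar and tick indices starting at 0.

bar 0: v0=C3 v1=C4 downbeat P8
bar 1: v0=B2 v1=B3 downbeat P8
bar 2: v0=D3 v1=D4 downbeat P8
bar 3: v0=E3 v1=E4 downbeat P8
bar 4: v0=F3 v1=F3 downbeat P1
bar 5: v0=D3 v1=B3 downbeat M6
bar 6: v0=C3 v1=C4 downbeat P8
  -> R1 @ bar 1 tick 0 v(0, 1): C3/C4 P8 -> B2/B3 P8 similar
  -> R4 @ bar 1 tick 2 v(0, 1): B2/A3 m7 untreated
  -> R2 @ bar 2 tick 0 v(0, 1): B2/A3 m7 -> D3/D4 P8 similar
  -> R1 @ bar 3 tick 0 v(0, 1): D3/D4 P8 -> E3/E4 P8 similar
  -> R7 @ bar 5 tick 0 v(1,): F4->B3 leap 6st
  -> R7 @ bar 5 tick 2 v(1,): B3->F3 leap 6st

(1, 0, R1, (0, 1))
(1, 2, R4, (0, 1))
(2, 0, R2, (0, 1))
(3, 0, R1, (0, 1))
(5, 0, R7, (1,))
(5, 2, R7, (1,))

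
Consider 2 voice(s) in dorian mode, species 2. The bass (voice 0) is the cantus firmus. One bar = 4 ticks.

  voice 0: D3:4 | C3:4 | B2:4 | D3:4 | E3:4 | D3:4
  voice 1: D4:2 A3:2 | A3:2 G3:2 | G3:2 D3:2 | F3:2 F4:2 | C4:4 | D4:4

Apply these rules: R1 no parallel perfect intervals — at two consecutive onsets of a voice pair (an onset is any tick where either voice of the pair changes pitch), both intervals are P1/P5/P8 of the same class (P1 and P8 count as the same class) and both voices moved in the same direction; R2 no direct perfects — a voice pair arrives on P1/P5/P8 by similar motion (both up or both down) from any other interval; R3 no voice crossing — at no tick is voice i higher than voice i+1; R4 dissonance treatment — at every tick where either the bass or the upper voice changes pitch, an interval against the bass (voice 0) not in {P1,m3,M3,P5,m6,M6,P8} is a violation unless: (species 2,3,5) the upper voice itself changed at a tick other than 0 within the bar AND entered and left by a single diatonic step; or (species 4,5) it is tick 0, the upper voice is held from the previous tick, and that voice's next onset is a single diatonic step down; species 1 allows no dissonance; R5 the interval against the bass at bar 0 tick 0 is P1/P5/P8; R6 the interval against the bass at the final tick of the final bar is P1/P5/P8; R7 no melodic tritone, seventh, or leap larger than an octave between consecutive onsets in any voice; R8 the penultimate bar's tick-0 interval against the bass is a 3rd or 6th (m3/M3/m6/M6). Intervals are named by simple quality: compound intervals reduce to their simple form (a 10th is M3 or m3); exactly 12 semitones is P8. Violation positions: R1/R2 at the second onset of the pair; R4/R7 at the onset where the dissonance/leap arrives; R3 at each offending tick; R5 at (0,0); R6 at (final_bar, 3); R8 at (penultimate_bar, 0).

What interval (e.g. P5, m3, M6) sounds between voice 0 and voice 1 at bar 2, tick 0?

voice 0=B2 voice 1=G3 -> m6

m6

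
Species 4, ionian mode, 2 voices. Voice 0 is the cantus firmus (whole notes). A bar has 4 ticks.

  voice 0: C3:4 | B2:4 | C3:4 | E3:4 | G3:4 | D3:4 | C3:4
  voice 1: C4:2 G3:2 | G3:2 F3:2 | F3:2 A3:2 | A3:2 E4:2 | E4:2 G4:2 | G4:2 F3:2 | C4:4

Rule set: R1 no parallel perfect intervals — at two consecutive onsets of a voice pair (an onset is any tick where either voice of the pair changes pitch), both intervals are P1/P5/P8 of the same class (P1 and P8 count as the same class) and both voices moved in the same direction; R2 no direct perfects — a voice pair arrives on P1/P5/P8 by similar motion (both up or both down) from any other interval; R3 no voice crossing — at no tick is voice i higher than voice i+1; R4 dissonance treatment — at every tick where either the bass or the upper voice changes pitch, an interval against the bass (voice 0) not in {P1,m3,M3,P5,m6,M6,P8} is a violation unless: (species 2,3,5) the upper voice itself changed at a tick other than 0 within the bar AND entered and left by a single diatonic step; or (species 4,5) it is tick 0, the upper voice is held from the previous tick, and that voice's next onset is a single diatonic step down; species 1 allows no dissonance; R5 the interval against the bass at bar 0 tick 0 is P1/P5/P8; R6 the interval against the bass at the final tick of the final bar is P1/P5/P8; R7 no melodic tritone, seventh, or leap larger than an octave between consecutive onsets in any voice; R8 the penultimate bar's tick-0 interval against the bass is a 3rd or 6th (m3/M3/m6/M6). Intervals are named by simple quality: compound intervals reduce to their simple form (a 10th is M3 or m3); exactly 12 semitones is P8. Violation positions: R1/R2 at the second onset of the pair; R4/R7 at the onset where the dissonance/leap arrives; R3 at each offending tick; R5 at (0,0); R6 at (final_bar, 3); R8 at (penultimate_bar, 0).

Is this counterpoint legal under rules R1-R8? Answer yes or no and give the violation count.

bar 0: v0=C3 v1=C4 (P8)
bar 1: v0=B2 v1=G3 (m6)
bar 2: v0=C3 v1=F3 (P4)
bar 3: v0=E3 v1=A3 (P4)
bar 4: v0=G3 v1=E4 (M6)
bar 5: v0=D3 v1=G4 (P4)
bar 6: v0=C3 v1=C4 (P8)
  R4 @ bar1.2: B2/F3 TT untreated
  R4 @ bar2.0: C3/F3 P4 untreated
  R4 @ bar3.0: E3/A3 P4 untreated
  R4 @ bar5.0: D3/G4 P4 untreated
  R8 @ bar5.0: penult P4 not 3rd/6th
  R7 @ bar5.2: G4->F3 leap 14st

No (6 violations)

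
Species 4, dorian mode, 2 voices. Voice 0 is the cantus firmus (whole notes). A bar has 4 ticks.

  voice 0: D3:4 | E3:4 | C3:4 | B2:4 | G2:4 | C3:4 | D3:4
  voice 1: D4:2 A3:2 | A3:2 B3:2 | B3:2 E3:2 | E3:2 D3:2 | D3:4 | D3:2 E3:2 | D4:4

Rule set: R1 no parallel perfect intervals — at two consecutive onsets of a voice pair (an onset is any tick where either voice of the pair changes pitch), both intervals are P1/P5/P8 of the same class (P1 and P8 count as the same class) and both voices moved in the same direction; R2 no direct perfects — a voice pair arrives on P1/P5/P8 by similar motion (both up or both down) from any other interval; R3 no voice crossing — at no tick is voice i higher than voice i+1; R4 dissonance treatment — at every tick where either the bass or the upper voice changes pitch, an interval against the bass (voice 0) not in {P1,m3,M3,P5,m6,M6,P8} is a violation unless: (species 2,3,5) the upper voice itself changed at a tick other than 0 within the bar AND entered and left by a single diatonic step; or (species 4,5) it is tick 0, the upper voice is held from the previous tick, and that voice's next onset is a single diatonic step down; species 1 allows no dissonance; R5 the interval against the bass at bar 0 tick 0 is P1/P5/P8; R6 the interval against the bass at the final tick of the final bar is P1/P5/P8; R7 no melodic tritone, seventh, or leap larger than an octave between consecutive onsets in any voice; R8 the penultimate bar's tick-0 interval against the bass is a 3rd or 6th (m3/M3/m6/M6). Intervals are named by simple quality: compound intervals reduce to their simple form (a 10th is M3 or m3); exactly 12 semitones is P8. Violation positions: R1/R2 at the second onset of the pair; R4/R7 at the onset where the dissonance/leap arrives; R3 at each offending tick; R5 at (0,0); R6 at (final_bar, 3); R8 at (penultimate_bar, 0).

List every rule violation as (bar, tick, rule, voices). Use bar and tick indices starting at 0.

bar 0: v0=D3 v1=D4 downbeat P8
bar 1: v0=E3 v1=A3 downbeat P4
bar 2: v0=C3 v1=B3 downbeat M7
bar 3: v0=B2 v1=E3 downbeat P4
bar 4: v0=G2 v1=D3 downbeat P5
bar 5: v0=C3 v1=D3 downbeat M2
bar 6: v0=D3 v1=D4 downbeat P8
  -> R4 @ bar 1 tick 0 v(0, 1): E3/A3 P4 untreated
  -> R4 @ bar 2 tick 0 v(0, 1): C3/B3 M7 untreated
  -> R4 @ bar 5 tick 0 v(0, 1): C3/D3 M2 untreated
  -> R8 @ bar 5 tick 0 v(0, 1): penult M2 not 3rd/6th
  -> R2 @ bar 6 tick 0 v(0, 1): C3/E3 M3 -> D3/D4 P8 similar
  -> R7 @ bar 6 tick 0 v(1,): E3->D4 leap 10st

(1, 0, R4, (0, 1))
(2, 0, R4, (0, 1))
(5, 0, R4, (0, 1))
(5, 0, R8, (0, 1))
(6, 0, R2, (0, 1))
(6, 0, R7, (1,))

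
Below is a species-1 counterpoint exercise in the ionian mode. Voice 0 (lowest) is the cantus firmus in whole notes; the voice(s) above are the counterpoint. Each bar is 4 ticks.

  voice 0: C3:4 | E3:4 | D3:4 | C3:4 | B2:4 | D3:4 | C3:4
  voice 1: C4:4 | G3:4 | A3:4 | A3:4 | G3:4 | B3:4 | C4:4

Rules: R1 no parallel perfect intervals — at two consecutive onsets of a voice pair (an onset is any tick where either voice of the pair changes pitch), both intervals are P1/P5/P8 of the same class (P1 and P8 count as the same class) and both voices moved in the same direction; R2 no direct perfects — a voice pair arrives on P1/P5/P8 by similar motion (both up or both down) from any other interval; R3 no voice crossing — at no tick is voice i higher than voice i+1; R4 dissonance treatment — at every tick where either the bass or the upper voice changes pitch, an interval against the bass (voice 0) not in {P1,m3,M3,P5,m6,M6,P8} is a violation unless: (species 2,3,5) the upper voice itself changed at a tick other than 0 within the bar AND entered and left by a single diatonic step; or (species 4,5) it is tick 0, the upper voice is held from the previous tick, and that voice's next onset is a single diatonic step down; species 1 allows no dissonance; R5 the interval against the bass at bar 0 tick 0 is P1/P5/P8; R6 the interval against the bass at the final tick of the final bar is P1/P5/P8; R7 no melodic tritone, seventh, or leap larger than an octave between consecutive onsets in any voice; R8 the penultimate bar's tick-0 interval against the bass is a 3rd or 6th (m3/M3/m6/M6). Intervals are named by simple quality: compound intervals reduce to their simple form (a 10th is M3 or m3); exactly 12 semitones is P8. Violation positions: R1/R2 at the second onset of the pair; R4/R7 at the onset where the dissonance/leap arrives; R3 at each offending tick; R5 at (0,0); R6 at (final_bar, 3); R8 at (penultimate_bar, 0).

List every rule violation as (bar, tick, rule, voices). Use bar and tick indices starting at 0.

bar 0: v0=C3 v1=C4 downbeat P8
bar 1: v0=E3 v1=G3 downbeat m3
bar 2: v0=D3 v1=A3 downbeat P5
bar 3: v0=C3 v1=A3 downbeat M6
bar 4: v0=B2 v1=G3 downbeat m6
bar 5: v0=D3 v1=B3 downbeat M6
bar 6: v0=C3 v1=C4 downbeat P8

No violations across 7 bars (C3..C3 vs C4..C4).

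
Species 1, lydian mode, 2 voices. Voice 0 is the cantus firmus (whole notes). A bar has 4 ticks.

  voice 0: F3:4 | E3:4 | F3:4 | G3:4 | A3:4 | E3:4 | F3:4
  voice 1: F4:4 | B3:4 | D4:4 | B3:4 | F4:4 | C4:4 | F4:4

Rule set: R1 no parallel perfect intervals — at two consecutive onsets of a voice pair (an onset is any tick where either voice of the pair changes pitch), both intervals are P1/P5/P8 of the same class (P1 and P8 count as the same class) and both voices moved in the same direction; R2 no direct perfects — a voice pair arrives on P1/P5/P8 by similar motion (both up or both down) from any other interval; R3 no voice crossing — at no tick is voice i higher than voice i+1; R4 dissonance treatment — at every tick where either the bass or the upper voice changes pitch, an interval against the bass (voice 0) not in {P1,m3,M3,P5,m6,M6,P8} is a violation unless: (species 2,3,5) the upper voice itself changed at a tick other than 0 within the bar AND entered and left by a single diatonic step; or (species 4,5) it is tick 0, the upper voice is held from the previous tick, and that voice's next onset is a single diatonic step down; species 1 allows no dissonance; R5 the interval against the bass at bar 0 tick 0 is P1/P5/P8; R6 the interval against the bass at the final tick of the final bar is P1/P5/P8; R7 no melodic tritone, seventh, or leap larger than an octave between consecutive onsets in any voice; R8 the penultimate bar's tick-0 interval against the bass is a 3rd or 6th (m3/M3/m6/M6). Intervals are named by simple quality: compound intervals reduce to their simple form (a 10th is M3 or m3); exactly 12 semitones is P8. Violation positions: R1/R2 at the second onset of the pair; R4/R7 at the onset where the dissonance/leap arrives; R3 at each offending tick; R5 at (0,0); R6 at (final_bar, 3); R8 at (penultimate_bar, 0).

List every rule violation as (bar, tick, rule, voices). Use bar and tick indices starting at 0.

(1, 0, R2, (0, 1))
(1, 0, R7, (1,))
(4, 0, R7, (1,))
(6, 0, R2, (0, 1))

bar 0: v0=F3 v1=F4 downbeat P8
bar 1: v0=E3 v1=B3 downbeat P5
bar 2: v0=F3 v1=D4 downbeat M6
bar 3: v0=G3 v1=B3 downbeat M3
bar 4: v0=A3 v1=F4 downbeat m6
bar 5: v0=E3 v1=C4 downbeat m6
bar 6: v0=F3 v1=F4 downbeat P8
  -> R2 @ bar 1 tick 0 v(0, 1): F3/F4 P8 -> E3/B3 P5 similar
  -> R7 @ bar 1 tick 0 v(1,): F4->B3 leap 6st
  -> R7 @ bar 4 tick 0 v(1,): B3->F4 leap 6st
  -> R2 @ bar 6 tick 0 v(0, 1): E3/C4 m6 -> F3/F4 P8 similar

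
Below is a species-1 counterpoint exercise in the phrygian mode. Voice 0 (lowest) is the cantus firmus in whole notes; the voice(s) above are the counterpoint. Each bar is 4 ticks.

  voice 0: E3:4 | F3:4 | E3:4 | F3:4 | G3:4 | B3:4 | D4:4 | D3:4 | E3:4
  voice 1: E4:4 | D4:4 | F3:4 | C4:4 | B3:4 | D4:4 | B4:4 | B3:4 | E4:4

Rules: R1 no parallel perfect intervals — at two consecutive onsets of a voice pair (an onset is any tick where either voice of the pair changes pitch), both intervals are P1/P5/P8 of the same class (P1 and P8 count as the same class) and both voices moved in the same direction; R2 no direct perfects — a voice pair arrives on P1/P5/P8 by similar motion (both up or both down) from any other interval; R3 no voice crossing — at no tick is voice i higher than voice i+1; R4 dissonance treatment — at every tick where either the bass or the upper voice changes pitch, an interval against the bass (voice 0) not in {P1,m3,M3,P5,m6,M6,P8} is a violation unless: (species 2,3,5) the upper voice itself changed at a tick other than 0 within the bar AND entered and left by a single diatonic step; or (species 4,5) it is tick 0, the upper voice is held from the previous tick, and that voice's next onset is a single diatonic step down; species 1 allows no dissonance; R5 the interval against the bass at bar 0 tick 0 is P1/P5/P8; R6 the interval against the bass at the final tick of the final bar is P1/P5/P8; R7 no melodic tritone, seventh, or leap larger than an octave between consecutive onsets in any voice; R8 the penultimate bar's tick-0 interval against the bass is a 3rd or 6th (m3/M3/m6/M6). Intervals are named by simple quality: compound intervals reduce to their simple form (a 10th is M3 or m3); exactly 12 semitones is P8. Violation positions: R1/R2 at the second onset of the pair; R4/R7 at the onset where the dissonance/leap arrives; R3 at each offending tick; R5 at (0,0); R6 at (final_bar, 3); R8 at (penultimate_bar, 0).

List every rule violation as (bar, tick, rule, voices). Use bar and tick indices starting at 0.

(2, 0, R4, (0, 1))
(3, 0, R2, (0, 1))
(8, 0, R2, (0, 1))

bar 0: v0=E3 v1=E4 downbeat P8
bar 1: v0=F3 v1=D4 downbeat M6
bar 2: v0=E3 v1=F3 downbeat m2
bar 3: v0=F3 v1=C4 downbeat P5
bar 4: v0=G3 v1=B3 downbeat M3
bar 5: v0=B3 v1=D4 downbeat m3
bar 6: v0=D4 v1=B4 downbeat M6
bar 7: v0=D3 v1=B3 downbeat M6
bar 8: v0=E3 v1=E4 downbeat P8
  -> R4 @ bar 2 tick 0 v(0, 1): E3/F3 m2 untreated
  -> R2 @ bar 3 tick 0 v(0, 1): E3/F3 m2 -> F3/C4 P5 similar
  -> R2 @ bar 8 tick 0 v(0, 1): D3/B3 M6 -> E3/E4 P8 similar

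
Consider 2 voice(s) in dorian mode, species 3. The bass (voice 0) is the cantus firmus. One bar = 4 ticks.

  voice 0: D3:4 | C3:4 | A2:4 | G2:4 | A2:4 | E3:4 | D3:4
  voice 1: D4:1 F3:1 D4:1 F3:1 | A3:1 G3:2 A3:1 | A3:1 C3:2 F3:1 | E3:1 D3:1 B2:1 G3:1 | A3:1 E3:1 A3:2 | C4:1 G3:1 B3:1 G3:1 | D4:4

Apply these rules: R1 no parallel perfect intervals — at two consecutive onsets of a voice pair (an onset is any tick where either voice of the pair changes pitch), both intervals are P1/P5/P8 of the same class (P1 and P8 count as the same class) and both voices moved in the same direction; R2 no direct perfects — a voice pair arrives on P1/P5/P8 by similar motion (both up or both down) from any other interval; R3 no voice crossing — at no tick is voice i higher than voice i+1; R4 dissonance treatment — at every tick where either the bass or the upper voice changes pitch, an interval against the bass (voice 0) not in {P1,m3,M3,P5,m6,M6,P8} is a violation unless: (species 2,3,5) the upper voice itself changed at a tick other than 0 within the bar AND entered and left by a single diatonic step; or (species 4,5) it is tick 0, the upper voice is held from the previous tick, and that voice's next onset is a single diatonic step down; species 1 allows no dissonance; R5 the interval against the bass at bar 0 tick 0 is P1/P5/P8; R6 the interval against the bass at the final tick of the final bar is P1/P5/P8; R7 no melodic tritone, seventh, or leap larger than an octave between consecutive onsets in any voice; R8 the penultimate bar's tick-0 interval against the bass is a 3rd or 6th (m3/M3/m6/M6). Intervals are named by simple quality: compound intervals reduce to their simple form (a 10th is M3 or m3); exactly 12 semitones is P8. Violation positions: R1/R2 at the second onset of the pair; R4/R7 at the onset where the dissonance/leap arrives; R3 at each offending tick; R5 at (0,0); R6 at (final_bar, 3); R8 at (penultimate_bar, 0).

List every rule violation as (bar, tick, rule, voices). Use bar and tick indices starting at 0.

bar 0: v0=D3 v1=D4 downbeat P8
bar 1: v0=C3 v1=A3 downbeat M6
bar 2: v0=A2 v1=A3 downbeat P8
bar 3: v0=G2 v1=E3 downbeat M6
bar 4: v0=A2 v1=A3 downbeat P8
bar 5: v0=E3 v1=C4 downbeat m6
bar 6: v0=D3 v1=D4 downbeat P8
  -> R1 @ bar 4 tick 0 v(0, 1): G2/G3 P8 -> A2/A3 P8 similar

(4, 0, R1, (0, 1))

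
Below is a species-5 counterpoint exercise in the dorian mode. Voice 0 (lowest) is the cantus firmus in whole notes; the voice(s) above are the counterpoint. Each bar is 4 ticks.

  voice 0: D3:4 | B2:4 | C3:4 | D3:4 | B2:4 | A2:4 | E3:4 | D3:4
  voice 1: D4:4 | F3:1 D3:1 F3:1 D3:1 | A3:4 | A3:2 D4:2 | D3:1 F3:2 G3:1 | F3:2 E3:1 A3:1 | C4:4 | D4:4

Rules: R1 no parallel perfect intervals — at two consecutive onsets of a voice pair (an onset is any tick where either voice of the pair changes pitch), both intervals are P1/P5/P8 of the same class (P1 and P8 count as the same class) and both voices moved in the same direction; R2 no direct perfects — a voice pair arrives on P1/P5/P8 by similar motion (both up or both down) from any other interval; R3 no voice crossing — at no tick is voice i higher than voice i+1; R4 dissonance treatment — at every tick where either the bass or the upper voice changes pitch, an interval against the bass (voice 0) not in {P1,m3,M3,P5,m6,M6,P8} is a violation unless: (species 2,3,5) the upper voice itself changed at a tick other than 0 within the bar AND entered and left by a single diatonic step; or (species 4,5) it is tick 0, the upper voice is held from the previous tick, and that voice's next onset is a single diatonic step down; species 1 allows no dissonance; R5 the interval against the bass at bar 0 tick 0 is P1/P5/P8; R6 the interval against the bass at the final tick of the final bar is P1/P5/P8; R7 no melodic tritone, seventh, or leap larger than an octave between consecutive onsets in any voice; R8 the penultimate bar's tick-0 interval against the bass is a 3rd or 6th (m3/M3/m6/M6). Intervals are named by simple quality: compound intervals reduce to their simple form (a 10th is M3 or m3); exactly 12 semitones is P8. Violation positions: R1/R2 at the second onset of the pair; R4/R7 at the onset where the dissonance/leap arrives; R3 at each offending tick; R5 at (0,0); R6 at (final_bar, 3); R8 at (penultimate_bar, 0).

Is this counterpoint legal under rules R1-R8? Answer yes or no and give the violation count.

No (3 violations)

bar 0: v0=D3 v1=D4 (P8)
bar 1: v0=B2 v1=F3 (TT)
bar 2: v0=C3 v1=A3 (M6)
bar 3: v0=D3 v1=A3 (P5)
bar 4: v0=B2 v1=D3 (m3)
bar 5: v0=A2 v1=F3 (m6)
bar 6: v0=E3 v1=C4 (m6)
bar 7: v0=D3 v1=D4 (P8)
  R4 @ bar1.0: B2/F3 TT untreated
  R4 @ bar1.2: B2/F3 TT untreated
  R4 @ bar4.1: B2/F3 TT untreated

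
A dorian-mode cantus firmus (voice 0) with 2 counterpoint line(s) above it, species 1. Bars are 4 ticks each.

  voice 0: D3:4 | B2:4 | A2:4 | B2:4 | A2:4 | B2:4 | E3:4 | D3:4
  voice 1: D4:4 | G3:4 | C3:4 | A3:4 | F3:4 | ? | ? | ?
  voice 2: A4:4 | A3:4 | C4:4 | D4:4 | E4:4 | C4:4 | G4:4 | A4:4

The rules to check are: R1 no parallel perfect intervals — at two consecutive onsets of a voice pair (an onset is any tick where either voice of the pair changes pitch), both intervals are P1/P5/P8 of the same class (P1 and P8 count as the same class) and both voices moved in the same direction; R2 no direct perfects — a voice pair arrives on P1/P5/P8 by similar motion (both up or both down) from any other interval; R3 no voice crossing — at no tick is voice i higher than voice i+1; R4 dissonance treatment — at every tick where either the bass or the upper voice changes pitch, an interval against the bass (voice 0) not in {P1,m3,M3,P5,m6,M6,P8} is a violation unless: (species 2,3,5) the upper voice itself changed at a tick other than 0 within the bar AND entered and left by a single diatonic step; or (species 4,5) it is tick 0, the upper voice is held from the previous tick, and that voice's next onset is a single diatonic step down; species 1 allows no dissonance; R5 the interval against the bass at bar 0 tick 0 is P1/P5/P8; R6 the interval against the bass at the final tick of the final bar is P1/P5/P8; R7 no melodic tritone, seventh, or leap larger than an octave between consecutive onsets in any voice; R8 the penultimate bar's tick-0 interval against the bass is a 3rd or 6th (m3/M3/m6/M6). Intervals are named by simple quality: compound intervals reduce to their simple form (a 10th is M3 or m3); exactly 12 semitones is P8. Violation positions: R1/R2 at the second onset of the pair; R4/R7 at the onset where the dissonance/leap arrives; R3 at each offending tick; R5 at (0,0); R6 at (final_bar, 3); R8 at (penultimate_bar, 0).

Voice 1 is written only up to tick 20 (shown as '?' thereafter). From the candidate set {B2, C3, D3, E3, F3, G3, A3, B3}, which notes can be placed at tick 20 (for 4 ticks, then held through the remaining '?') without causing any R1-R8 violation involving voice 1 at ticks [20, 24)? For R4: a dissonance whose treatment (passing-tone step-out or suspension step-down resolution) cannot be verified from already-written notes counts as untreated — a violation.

{D3, G3}

B2: violates R7
C3: violates R2,R4
D3: legal
E3: violates R4
F3: violates R4
G3: legal
A3: violates R4
B3: violates R2,R7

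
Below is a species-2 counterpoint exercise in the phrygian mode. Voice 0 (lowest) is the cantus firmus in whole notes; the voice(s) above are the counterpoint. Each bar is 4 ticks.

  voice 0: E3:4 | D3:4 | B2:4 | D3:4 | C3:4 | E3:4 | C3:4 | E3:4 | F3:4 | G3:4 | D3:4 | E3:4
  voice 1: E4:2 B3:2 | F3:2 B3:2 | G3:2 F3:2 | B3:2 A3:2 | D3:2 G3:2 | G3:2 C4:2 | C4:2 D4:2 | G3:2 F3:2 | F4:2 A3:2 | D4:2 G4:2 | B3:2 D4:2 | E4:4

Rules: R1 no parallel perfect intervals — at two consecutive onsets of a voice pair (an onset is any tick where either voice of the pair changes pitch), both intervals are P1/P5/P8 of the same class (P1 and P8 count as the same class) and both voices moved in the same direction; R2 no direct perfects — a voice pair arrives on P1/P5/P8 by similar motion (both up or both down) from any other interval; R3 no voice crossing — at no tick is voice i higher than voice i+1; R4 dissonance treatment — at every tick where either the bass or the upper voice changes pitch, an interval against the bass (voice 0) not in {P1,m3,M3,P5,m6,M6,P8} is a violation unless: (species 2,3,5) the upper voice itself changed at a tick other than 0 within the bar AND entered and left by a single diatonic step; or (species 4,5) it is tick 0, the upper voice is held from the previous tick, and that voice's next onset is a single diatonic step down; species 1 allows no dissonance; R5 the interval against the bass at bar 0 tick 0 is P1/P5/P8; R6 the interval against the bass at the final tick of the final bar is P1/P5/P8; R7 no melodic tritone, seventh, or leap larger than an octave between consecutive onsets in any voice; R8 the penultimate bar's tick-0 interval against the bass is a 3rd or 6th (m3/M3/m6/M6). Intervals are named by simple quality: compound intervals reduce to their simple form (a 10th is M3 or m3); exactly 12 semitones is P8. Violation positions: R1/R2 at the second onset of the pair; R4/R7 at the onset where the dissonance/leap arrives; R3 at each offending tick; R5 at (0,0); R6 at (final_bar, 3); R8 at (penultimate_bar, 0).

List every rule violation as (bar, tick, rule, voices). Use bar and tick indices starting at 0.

bar 0: v0=E3 v1=E4 downbeat P8
bar 1: v0=D3 v1=F3 downbeat m3
bar 2: v0=B2 v1=G3 downbeat m6
bar 3: v0=D3 v1=B3 downbeat M6
bar 4: v0=C3 v1=D3 downbeat M2
bar 5: v0=E3 v1=G3 downbeat m3
bar 6: v0=C3 v1=C4 downbeat P8
bar 7: v0=E3 v1=G3 downbeat m3
bar 8: v0=F3 v1=F4 downbeat P8
bar 9: v0=G3 v1=D4 downbeat P5
bar 10: v0=D3 v1=B3 downbeat M6
bar 11: v0=E3 v1=E4 downbeat P8
  -> R7 @ bar 1 tick 0 v(1,): B3->F3 leap 6st
  -> R7 @ bar 1 tick 2 v(1,): F3->B3 leap 6st
  -> R4 @ bar 2 tick 2 v(0, 1): B2/F3 TT untreated
  -> R7 @ bar 3 tick 0 v(1,): F3->B3 leap 6st
  -> R4 @ bar 4 tick 0 v(0, 1): C3/D3 M2 untreated
  -> R4 @ bar 6 tick 2 v(0, 1): C3/D4 M2 untreated
  -> R4 @ bar 7 tick 2 v(0, 1): E3/F3 m2 untreated
  -> R2 @ bar 8 tick 0 v(0, 1): E3/F3 m2 -> F3/F4 P8 similar
  -> R2 @ bar 9 tick 0 v(0, 1): F3/A3 M3 -> G3/D4 P5 similar
  -> R1 @ bar 11 tick 0 v(0, 1): D3/D4 P8 -> E3/E4 P8 similar

(1, 0, R7, (1,))
(1, 2, R7, (1,))
(2, 2, R4, (0, 1))
(3, 0, R7, (1,))
(4, 0, R4, (0, 1))
(6, 2, R4, (0, 1))
(7, 2, R4, (0, 1))
(8, 0, R2, (0, 1))
(9, 0, R2, (0, 1))
(11, 0, R1, (0, 1))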